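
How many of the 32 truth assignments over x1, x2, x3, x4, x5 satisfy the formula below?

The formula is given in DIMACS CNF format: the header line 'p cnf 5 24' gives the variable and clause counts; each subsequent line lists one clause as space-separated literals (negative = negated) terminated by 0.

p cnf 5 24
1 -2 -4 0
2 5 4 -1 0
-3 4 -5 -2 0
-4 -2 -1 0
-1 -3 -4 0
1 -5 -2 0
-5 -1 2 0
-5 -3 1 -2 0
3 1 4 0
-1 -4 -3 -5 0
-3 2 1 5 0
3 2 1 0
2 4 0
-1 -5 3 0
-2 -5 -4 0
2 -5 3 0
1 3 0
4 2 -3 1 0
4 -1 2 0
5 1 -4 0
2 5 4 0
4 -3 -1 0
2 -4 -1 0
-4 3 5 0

3

There are 2^5 = 32 truth assignments over (x1, x2, x3, x4, x5).
Split on x5. With x5 = True, the clauses containing x5 are satisfied and ¬x5 drops from the rest; 1 of the 2^4 = 16 assignments to the other variables satisfy what remains.
With x5 = False, by the same count on the reduced clause set, 2 assignments work.
(One model: x1=F, x2=F, x3=T, x4=T, x5=T.)
Total: 1 + 2 = 3.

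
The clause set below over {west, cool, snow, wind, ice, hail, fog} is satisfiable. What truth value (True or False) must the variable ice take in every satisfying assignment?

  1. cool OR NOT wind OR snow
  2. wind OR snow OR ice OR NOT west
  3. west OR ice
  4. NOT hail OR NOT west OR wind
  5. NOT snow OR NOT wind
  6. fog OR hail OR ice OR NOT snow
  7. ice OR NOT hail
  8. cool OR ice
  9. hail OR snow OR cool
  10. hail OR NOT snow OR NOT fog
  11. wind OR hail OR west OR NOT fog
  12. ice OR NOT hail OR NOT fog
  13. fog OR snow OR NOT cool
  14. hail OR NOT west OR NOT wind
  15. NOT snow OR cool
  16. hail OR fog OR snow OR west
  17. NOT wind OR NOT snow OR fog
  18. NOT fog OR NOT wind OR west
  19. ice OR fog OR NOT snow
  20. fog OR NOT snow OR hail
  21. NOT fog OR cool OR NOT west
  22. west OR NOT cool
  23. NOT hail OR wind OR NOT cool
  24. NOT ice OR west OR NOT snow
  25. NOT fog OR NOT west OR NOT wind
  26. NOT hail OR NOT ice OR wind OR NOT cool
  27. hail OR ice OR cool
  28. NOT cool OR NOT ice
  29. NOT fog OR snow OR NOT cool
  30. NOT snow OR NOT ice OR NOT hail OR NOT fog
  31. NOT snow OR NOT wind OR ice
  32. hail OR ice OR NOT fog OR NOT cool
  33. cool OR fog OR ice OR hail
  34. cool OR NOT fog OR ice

Suppose ice = false.
From the singleton clause (west), west = true.
From the singleton clause (NOT hail), hail = false.
From the singleton clause (cool), cool = true.
From the singleton clause (NOT wind), wind = false.
From the singleton clause (snow), snow = true.
From the singleton clause (fog), fog = true.
That conflicts with the unit clause (NOT fog).
So every satisfying assignment has ice = True.

True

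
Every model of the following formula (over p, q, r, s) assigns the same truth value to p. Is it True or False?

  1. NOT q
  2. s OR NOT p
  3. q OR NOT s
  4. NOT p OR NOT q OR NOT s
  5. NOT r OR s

False

Suppose p = true.
(NOT q) alone gives q = false.
(s) alone gives s = true.
But (NOT s) is also a unit clause — contradiction.
So every satisfying assignment has p = False.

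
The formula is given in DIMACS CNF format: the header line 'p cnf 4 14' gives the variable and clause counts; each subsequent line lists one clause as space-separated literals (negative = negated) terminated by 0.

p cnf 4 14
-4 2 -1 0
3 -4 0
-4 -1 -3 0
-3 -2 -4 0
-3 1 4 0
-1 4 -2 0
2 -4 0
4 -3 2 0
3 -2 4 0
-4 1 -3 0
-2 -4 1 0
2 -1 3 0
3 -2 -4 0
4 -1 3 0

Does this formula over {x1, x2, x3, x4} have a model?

Yes, satisfiable

Try x3 = False.
From the singleton clause (¬x4), x4 = False.
From the singleton clause (¬x2), x2 = False.
From the singleton clause (¬x1), x1 = False.
All clauses are satisfied.
A satisfying assignment: x1: False, x2: False, x3: False, x4: False.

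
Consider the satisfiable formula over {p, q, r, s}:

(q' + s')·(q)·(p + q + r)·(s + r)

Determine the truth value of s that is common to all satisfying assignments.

False

Suppose s = 1.
(q') alone gives q = 0.
That conflicts with the unit clause (q).
So every satisfying assignment has s = False.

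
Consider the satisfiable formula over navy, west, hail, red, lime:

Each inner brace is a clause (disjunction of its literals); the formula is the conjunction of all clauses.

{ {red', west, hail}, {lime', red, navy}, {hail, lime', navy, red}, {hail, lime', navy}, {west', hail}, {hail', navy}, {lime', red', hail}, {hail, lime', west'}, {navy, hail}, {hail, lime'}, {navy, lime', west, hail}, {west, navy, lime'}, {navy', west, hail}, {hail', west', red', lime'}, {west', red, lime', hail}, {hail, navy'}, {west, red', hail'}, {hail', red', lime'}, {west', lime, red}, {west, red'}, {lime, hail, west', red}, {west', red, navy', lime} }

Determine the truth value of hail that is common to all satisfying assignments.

True

Suppose hail = 0.
(west') alone gives west = 0.
(red') alone gives red = 0.
(navy) alone gives navy = 1.
Now (navy') is unsatisfied and unit — conflict.
So every satisfying assignment has hail = True.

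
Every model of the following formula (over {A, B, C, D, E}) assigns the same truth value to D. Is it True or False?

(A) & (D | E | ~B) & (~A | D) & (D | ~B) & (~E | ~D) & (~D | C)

True

Suppose D = 0.
(A) alone gives A = 1.
That conflicts with the unit clause (~A).
So every satisfying assignment has D = True.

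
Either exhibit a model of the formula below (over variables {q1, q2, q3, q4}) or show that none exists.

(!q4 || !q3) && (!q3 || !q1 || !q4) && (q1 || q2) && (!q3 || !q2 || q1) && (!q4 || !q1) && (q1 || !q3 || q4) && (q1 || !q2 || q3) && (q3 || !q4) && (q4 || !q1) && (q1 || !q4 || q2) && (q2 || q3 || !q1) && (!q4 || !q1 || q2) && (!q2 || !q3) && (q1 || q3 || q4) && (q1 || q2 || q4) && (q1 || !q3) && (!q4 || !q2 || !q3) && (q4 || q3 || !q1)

Suppose q4 = false.
The clause (!q1) is unit, so q1 = false.
The clause (q2) is unit, so q2 = true.
The clause (!q3) is unit, so q3 = false.
But (q3) is also a unit clause — contradiction.
Backtrack on q4: now try q4 = true.
The clause (!q3) is unit, so q3 = false.
But (q3) is also a unit clause — contradiction.
Either choice for q4 ends in contradiction.

UNSATISFIABLE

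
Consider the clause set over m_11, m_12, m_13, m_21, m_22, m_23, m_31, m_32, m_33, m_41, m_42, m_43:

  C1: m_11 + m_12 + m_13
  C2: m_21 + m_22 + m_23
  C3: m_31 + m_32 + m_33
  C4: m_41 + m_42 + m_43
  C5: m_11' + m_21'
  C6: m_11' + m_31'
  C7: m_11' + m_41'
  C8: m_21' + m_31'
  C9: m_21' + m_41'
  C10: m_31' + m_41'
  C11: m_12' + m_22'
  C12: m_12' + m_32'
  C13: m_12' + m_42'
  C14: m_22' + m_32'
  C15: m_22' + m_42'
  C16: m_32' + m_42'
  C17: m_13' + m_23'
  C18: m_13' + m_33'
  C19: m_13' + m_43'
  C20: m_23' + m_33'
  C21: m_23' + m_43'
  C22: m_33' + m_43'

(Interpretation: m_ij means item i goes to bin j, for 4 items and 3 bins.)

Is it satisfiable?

Case m_11 = 0:
Case m_12 = 1:
(m_22') alone gives m_22 = 0.
(m_32') alone gives m_32 = 0.
(m_42') alone gives m_42 = 0.
Case m_21 = 1:
(m_31') alone gives m_31 = 0.
(m_33) alone gives m_33 = 1.
(m_41') alone gives m_41 = 0.
(m_43) alone gives m_43 = 1.
Now (m_43') is unsatisfied and unit — conflict.
Backtrack on m_21: now try m_21 = 0.
(m_23) alone gives m_23 = 1.
(m_13') alone gives m_13 = 0.
(m_33') alone gives m_33 = 0.
(m_31) alone gives m_31 = 1.
(m_41') alone gives m_41 = 0.
(m_43) alone gives m_43 = 1.
Now (m_43') is unsatisfied and unit — conflict.
Neither m_21 = 1 nor m_21 = 0 works.
Backtrack on m_12: now try m_12 = 0.
(m_13) alone gives m_13 = 1.
(m_23') alone gives m_23 = 0.
(m_33') alone gives m_33 = 0.
(m_43') alone gives m_43 = 0.
Case m_21 = 1:
(m_31') alone gives m_31 = 0.
(m_32) alone gives m_32 = 1.
(m_41') alone gives m_41 = 0.
(m_42) alone gives m_42 = 1.
Now (m_42') is unsatisfied and unit — conflict.
Backtrack on m_21: now try m_21 = 0.
(m_22) alone gives m_22 = 1.
(m_32') alone gives m_32 = 0.
(m_31) alone gives m_31 = 1.
(m_41') alone gives m_41 = 0.
(m_42) alone gives m_42 = 1.
Now (m_42') is unsatisfied and unit — conflict.
Neither m_21 = 1 nor m_21 = 0 works.
Neither m_12 = 1 nor m_12 = 0 works.
Backtrack on m_11: now try m_11 = 1.
(m_21') alone gives m_21 = 0.
(m_31') alone gives m_31 = 0.
(m_41') alone gives m_41 = 0.
Case m_22 = 1:
(m_12') alone gives m_12 = 0.
(m_32') alone gives m_32 = 0.
(m_33) alone gives m_33 = 1.
(m_42') alone gives m_42 = 0.
(m_43) alone gives m_43 = 1.
Now (m_43') is unsatisfied and unit — conflict.
Backtrack on m_22: now try m_22 = 0.
(m_23) alone gives m_23 = 1.
(m_13') alone gives m_13 = 0.
(m_33') alone gives m_33 = 0.
(m_32) alone gives m_32 = 1.
(m_12') alone gives m_12 = 0.
(m_42') alone gives m_42 = 0.
(m_43) alone gives m_43 = 1.
Now (m_43') is unsatisfied and unit — conflict.
Neither m_22 = 1 nor m_22 = 0 works.
Neither m_11 = 1 nor m_11 = 0 works.
No assignment satisfies every clause.

Unsatisfiable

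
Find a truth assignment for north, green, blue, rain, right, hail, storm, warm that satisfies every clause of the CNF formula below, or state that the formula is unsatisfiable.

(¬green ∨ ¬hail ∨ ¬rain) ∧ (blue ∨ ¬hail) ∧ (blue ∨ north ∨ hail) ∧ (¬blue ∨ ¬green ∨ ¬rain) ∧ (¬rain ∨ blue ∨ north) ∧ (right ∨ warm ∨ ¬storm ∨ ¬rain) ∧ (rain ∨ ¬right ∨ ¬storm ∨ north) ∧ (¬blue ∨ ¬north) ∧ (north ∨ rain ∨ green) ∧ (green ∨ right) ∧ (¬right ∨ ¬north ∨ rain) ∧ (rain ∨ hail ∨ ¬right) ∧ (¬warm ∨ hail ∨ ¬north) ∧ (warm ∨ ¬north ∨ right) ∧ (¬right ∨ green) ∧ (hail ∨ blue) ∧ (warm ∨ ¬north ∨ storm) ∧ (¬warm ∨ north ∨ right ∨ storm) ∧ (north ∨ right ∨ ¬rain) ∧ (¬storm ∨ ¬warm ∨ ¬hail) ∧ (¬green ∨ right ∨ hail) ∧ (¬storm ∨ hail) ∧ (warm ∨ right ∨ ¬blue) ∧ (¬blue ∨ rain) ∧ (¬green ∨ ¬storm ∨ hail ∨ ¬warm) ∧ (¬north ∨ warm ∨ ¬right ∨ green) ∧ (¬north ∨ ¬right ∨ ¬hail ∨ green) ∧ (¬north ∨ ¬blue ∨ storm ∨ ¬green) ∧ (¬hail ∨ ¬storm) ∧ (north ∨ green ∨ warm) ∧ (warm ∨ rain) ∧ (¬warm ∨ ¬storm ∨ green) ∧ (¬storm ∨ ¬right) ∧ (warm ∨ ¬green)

UNSATISFIABLE

Branch on blue: set blue = True.
From the singleton clause (¬north), north = False.
From the singleton clause (rain), rain = True.
From the singleton clause (¬green), green = False.
From the singleton clause (right), right = True.
That conflicts with the unit clause (¬right).
Undo blue and try blue = False.
From the singleton clause (¬hail), hail = False.
That conflicts with the unit clause (hail).
Either choice for blue ends in contradiction.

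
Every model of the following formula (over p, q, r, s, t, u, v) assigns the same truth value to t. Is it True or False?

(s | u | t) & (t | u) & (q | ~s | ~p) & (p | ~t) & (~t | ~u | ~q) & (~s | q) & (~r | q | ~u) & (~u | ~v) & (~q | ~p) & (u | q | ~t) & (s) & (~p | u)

Suppose t = 1.
From the singleton clause (p), p = 1.
From the singleton clause (~q), q = 0.
From the singleton clause (~s), s = 0.
That conflicts with the unit clause (s).
So every satisfying assignment has t = False.

False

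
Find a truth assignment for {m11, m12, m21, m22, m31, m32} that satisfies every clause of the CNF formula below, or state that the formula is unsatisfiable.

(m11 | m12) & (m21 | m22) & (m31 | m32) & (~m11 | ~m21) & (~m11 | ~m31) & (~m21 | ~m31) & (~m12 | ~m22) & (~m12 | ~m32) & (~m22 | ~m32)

Case m11 = 1:
(~m21) alone gives m21 = 0.
(m22) alone gives m22 = 1.
(~m31) alone gives m31 = 0.
(m32) alone gives m32 = 1.
That conflicts with the unit clause (~m32).
Backtrack on m11: now try m11 = 0.
(m12) alone gives m12 = 1.
(~m22) alone gives m22 = 0.
(m21) alone gives m21 = 1.
(~m31) alone gives m31 = 0.
(m32) alone gives m32 = 1.
That conflicts with the unit clause (~m32).
Both values of m11 lead to a conflict.

UNSATISFIABLE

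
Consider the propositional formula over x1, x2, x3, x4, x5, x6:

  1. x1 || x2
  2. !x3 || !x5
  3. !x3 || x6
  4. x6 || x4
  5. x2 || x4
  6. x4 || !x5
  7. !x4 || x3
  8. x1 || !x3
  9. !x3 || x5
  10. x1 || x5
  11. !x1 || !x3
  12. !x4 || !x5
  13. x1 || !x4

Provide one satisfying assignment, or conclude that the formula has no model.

x1=true; x2=true; x3=false; x4=false; x5=false; x6=true

Branch on x1: set x1 = true.
From the singleton clause (!x3), x3 = false.
From the singleton clause (!x4), x4 = false.
From the singleton clause (x6), x6 = true.
From the singleton clause (x2), x2 = true.
From the singleton clause (!x5), x5 = false.
Every clause now holds.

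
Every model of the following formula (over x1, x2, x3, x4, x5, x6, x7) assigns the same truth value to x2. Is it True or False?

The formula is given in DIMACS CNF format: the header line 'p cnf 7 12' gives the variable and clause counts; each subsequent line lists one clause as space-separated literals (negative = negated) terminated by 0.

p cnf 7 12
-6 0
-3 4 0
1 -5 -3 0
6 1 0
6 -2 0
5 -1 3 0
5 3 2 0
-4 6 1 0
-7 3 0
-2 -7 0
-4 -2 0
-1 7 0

False

Suppose x2 = True.
The clause (¬x6) is unit, so x6 = False.
But (x6) is also a unit clause — contradiction.
So every satisfying assignment has x2 = False.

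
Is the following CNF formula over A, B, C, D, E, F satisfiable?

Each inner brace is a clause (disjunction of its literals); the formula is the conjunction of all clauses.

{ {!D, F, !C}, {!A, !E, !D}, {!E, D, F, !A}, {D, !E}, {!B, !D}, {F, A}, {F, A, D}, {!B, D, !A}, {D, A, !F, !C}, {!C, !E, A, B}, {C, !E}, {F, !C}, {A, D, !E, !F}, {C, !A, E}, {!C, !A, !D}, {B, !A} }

Suppose D = false.
(!E) alone gives E = false.
Suppose F = true.
Suppose B = true.
(!A) alone gives A = false.
(!C) alone gives C = false.
All clauses are satisfied.
A satisfying assignment: A=false; B=true; C=false; D=false; E=false; F=true.

Satisfiable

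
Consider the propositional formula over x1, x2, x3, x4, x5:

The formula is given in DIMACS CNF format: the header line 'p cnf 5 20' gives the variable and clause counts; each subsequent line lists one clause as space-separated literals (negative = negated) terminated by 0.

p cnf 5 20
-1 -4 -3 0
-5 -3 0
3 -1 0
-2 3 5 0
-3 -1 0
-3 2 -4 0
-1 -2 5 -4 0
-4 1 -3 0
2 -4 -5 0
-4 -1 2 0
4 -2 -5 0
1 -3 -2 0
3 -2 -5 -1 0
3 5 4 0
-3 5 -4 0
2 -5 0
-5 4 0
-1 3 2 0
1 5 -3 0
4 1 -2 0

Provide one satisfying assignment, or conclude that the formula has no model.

x1=False,  x2=False,  x3=False,  x4=True,  x5=False

Case x5 = False:
Case x3 = False:
From the singleton clause (¬x1), x1 = False.
From the singleton clause (¬x2), x2 = False.
From the singleton clause (x4), x4 = True.
Every clause now holds.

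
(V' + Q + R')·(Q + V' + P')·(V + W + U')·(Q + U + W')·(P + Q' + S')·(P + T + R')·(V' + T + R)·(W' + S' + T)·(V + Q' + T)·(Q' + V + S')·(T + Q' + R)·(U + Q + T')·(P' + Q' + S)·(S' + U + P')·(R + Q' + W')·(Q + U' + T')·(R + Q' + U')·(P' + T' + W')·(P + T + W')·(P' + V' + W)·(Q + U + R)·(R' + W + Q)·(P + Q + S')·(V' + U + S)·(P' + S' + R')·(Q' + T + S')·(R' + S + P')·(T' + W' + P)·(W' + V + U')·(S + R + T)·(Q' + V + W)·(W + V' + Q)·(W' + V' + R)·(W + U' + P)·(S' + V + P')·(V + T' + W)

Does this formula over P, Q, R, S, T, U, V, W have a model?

No, unsatisfiable

Case V = 0:
Case W = 1:
(U') alone gives U = 0.
(Q) alone gives Q = 1.
(T) alone gives T = 1.
(S') alone gives S = 0.
(P') alone gives P = 0.
But (P) is also a unit clause — contradiction.
That branch fails; take W = 0 instead.
(U') alone gives U = 0.
(Q') alone gives Q = 0.
(T') alone gives T = 0.
(R) alone gives R = 1.
But (R') is also a unit clause — contradiction.
Neither W = 1 nor W = 0 works.
That branch fails; take V = 1 instead.
Case Q = 1:
Case P = 1:
(S) alone gives S = 1.
(U) alone gives U = 1.
(R) alone gives R = 1.
But (R') is also a unit clause — contradiction.
That branch fails; take P = 0 instead.
(S') alone gives S = 0.
(U) alone gives U = 1.
(R) alone gives R = 1.
(T) alone gives T = 1.
(W') alone gives W = 0.
But (W) is also a unit clause — contradiction.
Neither P = 1 nor P = 0 works.
That branch fails; take Q = 0 instead.
(R') alone gives R = 0.
(P') alone gives P = 0.
(T) alone gives T = 1.
(U) alone gives U = 1.
But (U') is also a unit clause — contradiction.
Neither Q = 1 nor Q = 0 works.
Neither V = 1 nor V = 0 works.
No assignment satisfies every clause.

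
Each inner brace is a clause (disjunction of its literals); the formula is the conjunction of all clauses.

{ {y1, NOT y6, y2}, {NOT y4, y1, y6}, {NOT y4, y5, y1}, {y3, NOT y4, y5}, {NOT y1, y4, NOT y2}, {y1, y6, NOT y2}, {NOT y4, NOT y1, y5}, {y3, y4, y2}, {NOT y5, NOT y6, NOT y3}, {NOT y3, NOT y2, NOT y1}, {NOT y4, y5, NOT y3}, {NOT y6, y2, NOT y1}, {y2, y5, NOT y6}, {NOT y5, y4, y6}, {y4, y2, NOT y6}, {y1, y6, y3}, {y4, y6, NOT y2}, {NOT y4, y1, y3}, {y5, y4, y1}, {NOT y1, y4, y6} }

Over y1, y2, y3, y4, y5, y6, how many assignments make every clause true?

There are 2^6 = 64 truth assignments over (y1, y2, y3, y4, y5, y6).
Split on y5. With y5 = true, the clauses containing y5 are satisfied and NOT y5 drops from the rest; 5 of the 2^5 = 32 assignments to the other variables satisfy what remains.
With y5 = false, by the same count on the reduced clause set, 0 assignments work.
Total: 5 + 0 = 5.

5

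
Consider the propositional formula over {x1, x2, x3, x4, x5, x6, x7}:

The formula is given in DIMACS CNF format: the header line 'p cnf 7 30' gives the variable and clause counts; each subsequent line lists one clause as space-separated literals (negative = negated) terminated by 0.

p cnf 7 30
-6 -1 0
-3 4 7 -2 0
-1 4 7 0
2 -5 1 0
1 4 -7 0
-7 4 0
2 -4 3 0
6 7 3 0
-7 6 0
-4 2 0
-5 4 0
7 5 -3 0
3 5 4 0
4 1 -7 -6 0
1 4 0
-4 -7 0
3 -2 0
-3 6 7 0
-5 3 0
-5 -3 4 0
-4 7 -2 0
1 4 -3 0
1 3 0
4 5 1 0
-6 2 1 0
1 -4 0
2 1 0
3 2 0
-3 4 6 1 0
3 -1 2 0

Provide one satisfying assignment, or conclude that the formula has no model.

UNSATISFIABLE

Branch on x6: set x6 = False.
Unit clause (¬x7) forces x7 = False.
Unit clause (x3) forces x3 = True.
But (¬x3) is also a unit clause — contradiction.
That branch fails; take x6 = True instead.
Unit clause (¬x1) forces x1 = False.
Unit clause (x4) forces x4 = True.
But (¬x4) is also a unit clause — contradiction.
Either choice for x6 ends in contradiction.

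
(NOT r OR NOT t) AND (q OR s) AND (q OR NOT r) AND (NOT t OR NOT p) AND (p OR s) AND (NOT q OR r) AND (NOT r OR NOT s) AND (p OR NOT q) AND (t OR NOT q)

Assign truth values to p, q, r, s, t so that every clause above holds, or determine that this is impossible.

Branch on r: set r = false.
(NOT q) alone gives q = false.
(s) alone gives s = true.
Branch on t: set t = false.
No clause remains; p is free.

p=true,  q=false,  r=false,  s=true,  t=false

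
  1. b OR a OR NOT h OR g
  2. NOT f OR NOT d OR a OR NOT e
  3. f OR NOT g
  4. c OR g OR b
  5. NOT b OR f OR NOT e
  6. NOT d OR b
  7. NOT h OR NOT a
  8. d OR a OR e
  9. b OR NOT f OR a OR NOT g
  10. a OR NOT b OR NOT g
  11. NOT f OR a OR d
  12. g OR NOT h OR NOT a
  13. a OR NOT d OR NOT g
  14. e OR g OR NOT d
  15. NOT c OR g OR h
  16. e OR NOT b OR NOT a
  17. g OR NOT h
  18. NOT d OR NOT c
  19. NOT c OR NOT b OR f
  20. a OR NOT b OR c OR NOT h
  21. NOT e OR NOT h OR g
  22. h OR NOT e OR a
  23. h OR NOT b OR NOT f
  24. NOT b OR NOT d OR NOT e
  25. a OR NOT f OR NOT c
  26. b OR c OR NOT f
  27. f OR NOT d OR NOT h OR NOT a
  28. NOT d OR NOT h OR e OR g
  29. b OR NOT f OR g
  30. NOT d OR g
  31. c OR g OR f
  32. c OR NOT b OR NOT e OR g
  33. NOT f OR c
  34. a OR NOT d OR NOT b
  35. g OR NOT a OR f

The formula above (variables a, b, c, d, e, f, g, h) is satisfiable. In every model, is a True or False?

Suppose a = false.
Branch on f: set f = true.
From the singleton clause (d), d = true.
From the singleton clause (NOT e), e = false.
From the singleton clause (b), b = true.
Now (NOT b) is unsatisfied and unit — conflict.
So f must be the other value — set f = false.
From the singleton clause (NOT g), g = false.
From the singleton clause (NOT h), h = false.
From the singleton clause (NOT c), c = false.
Now (c) is unsatisfied and unit — conflict.
Both values of f lead to a conflict.
So every satisfying assignment has a = True.

True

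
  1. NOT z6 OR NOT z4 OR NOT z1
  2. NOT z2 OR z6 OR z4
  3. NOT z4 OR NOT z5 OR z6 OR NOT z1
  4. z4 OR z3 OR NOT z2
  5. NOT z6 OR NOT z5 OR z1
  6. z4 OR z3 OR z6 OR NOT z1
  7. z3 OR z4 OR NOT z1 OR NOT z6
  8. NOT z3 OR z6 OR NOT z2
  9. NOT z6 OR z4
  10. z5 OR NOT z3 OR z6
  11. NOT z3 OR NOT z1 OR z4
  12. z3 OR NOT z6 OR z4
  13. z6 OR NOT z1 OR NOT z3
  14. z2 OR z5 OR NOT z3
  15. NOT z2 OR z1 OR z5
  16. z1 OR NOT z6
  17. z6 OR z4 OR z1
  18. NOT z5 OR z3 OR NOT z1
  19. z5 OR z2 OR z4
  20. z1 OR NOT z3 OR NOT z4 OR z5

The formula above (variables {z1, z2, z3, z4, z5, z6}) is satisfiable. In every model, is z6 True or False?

False

Suppose z6 = true.
Unit clause (z4) forces z4 = true.
Unit clause (NOT z1) forces z1 = false.
That conflicts with the unit clause (z1).
So every satisfying assignment has z6 = False.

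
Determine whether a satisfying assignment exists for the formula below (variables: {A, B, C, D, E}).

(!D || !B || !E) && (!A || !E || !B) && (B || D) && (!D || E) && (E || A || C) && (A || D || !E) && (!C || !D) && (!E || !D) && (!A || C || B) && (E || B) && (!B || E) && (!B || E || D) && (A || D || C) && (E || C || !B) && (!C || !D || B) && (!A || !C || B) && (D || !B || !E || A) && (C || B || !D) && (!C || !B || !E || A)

Unsatisfiable

Suppose B = true.
Unit clause (E) forces E = true.
Unit clause (!D) forces D = false.
Unit clause (!A) forces A = false.
That conflicts with the unit clause (A).
Backtrack on B: now try B = false.
Unit clause (D) forces D = true.
Unit clause (E) forces E = true.
That conflicts with the unit clause (!E).
Either choice for B ends in contradiction.
No assignment satisfies every clause.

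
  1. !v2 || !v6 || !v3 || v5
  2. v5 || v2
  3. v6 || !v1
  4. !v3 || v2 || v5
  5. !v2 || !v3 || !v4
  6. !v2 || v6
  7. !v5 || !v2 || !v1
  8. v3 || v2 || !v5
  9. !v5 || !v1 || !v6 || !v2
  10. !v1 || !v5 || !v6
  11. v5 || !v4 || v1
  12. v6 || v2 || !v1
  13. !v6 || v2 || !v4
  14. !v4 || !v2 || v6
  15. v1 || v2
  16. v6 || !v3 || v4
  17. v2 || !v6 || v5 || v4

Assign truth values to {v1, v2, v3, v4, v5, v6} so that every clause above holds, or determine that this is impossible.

Try v5 = true.
Try v6 = true.
Unit clause (!v1) forces v1 = false.
Unit clause (v2) forces v2 = true.
Try v3 = false.
No clause remains; v4 is free.

v1=false; v2=true; v3=false; v4=false; v5=true; v6=true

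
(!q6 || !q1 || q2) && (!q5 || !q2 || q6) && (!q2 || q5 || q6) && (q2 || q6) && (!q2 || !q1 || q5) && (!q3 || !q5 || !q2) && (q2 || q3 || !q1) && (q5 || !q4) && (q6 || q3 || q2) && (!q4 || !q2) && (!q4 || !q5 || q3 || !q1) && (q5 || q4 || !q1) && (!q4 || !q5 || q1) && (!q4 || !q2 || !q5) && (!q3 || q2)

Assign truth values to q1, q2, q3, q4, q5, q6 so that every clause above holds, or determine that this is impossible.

Case q2 = false:
Unit clause (q6) forces q6 = true.
Unit clause (!q1) forces q1 = false.
Unit clause (!q3) forces q3 = false.
Case q5 = false:
Unit clause (!q4) forces q4 = false.
All clauses are satisfied.

q1: false,  q2: false,  q3: false,  q4: false,  q5: false,  q6: true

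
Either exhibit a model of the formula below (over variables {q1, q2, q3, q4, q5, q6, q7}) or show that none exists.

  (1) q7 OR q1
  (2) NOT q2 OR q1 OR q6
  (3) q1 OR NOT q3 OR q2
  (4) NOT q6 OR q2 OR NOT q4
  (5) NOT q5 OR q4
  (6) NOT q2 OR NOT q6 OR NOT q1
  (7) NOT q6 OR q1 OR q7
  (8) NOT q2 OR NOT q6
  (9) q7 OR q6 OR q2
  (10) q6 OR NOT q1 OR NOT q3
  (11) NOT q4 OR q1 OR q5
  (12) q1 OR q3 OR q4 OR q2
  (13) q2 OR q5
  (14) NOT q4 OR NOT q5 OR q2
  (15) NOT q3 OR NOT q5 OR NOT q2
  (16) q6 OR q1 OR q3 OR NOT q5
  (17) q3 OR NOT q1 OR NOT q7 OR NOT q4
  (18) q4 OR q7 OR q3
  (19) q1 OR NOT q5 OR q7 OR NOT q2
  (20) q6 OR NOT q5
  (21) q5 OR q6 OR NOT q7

q1 ↦ true; q2 ↦ true; q3 ↦ false; q4 ↦ true; q5 ↦ false; q6 ↦ false; q7 ↦ false

Branch on q7: set q7 = false.
From the singleton clause (q1), q1 = true.
Branch on q5: set q5 = false.
From the singleton clause (q2), q2 = true.
From the singleton clause (NOT q6), q6 = false.
From the singleton clause (NOT q3), q3 = false.
From the singleton clause (q4), q4 = true.
Every clause now holds.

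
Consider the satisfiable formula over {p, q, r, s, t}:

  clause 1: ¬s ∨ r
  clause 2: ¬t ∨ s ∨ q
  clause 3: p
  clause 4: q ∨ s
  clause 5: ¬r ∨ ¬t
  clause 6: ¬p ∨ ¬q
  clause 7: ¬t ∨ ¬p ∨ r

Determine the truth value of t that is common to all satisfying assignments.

Suppose t = True.
From the singleton clause (p), p = True.
From the singleton clause (¬r), r = False.
But (r) is also a unit clause — contradiction.
So every satisfying assignment has t = False.

False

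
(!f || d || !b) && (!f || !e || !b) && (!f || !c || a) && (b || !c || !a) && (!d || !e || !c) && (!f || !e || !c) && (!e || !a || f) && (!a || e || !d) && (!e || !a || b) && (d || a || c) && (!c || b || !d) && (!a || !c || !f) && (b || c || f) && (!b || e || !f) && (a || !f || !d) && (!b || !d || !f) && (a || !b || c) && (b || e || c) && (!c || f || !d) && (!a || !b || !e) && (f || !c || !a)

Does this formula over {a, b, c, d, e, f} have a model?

Try f = false.
Try e = true.
The clause (!a) is unit, so a = false.
Try d = false.
The clause (c) is unit, so c = true.
Every clause is now satisfied; b is unconstrained.
A satisfying assignment: a ↦ false, b ↦ false, c ↦ true, d ↦ false, e ↦ true, f ↦ false.

Satisfiable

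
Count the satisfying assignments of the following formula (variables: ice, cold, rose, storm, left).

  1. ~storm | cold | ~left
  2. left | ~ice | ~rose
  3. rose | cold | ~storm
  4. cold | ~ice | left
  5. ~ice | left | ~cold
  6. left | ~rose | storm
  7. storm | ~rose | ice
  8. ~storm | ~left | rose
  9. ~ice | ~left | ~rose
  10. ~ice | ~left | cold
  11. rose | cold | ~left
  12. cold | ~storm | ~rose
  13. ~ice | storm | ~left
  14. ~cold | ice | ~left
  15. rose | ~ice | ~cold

4

There are 2^5 = 32 truth assignments over (ice, cold, rose, storm, left).
Split on cold. With cold = 1, the clauses containing cold are satisfied and ~cold drops from the rest; 3 of the 2^4 = 16 assignments to the other variables satisfy what remains.
With cold = 0, by the same count on the reduced clause set, 1 assignment works.
(One model: ice=F, cold=F, rose=F, storm=F, left=F.)
Total: 3 + 1 = 4.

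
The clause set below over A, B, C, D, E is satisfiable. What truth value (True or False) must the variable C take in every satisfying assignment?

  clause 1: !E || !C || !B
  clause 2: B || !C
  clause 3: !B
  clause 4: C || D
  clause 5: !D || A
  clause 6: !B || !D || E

Suppose C = true.
The clause (B) is unit, so B = true.
Now (!B) is unsatisfied and unit — conflict.
So every satisfying assignment has C = False.

False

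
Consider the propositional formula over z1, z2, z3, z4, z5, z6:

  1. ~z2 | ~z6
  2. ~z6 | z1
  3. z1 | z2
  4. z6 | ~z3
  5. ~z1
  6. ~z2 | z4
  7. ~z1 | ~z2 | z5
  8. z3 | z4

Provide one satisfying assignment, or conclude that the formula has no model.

z1 ↦ 0, z2 ↦ 1, z3 ↦ 0, z4 ↦ 1, z5 ↦ 0, z6 ↦ 0

Unit clause (~z1) forces z1 = 0.
Unit clause (~z6) forces z6 = 0.
Unit clause (z2) forces z2 = 1.
Unit clause (~z3) forces z3 = 0.
Unit clause (z4) forces z4 = 1.
No clause remains; z5 is free.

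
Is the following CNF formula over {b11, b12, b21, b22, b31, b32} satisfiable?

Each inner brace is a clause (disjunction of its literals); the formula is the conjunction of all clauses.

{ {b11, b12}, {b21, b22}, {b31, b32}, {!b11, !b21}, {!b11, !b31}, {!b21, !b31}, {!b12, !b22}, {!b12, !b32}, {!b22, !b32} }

No

Branch on b11: set b11 = true.
The clause (!b21) is unit, so b21 = false.
The clause (b22) is unit, so b22 = true.
The clause (!b31) is unit, so b31 = false.
The clause (b32) is unit, so b32 = true.
That conflicts with the unit clause (!b32).
That branch fails; take b11 = false instead.
The clause (b12) is unit, so b12 = true.
The clause (!b22) is unit, so b22 = false.
The clause (b21) is unit, so b21 = true.
The clause (!b31) is unit, so b31 = false.
The clause (b32) is unit, so b32 = true.
That conflicts with the unit clause (!b32).
Either choice for b11 ends in contradiction.
No assignment satisfies every clause.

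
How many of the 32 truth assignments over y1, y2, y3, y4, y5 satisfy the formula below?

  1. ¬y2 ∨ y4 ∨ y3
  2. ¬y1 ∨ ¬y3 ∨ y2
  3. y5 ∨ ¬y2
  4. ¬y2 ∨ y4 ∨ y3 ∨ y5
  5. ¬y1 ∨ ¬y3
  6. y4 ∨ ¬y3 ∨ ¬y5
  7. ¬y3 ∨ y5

12

There are 2^5 = 32 truth assignments over (y1, y2, y3, y4, y5).
Split on y5. With y5 = True, the clauses containing y5 are satisfied and ¬y5 drops from the rest; 8 of the 2^4 = 16 assignments to the other variables satisfy what remains.
With y5 = False, by the same count on the reduced clause set, 4 assignments work.
(One model: y1=F, y2=F, y3=F, y4=F, y5=F.)
Total: 8 + 4 = 12.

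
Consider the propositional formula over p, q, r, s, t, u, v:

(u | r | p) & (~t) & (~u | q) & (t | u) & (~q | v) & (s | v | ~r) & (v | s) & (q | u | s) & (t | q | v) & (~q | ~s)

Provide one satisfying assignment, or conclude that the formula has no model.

p ↦ 0; q ↦ 1; r ↦ 1; s ↦ 0; t ↦ 0; u ↦ 1; v ↦ 1

Unit clause (~t) forces t = 0.
Unit clause (u) forces u = 1.
Unit clause (q) forces q = 1.
Unit clause (v) forces v = 1.
Unit clause (~s) forces s = 0.
No clause remains; p, r are free.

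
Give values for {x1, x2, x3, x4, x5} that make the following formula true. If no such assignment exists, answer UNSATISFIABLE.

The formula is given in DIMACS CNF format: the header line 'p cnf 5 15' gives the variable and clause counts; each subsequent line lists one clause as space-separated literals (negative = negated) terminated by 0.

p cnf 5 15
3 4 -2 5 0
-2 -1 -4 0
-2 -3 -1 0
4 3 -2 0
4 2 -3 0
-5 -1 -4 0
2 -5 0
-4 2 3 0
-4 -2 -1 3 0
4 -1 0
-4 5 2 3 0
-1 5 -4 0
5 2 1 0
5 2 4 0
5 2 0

x1 ↦ False; x2 ↦ True; x3 ↦ True; x4 ↦ True; x5 ↦ True

Case x2 = True:
Case x1 = False:
Case x4 = True:
No clause remains; x3, x5 are free.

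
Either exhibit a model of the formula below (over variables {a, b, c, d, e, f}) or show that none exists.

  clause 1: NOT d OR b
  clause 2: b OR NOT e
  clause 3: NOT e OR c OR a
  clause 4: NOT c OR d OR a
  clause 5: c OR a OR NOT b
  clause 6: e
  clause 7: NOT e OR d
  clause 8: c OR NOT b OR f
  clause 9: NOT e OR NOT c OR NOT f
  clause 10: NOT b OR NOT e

UNSATISFIABLE

The clause (e) is unit, so e = true.
The clause (b) is unit, so b = true.
That conflicts with the unit clause (NOT b).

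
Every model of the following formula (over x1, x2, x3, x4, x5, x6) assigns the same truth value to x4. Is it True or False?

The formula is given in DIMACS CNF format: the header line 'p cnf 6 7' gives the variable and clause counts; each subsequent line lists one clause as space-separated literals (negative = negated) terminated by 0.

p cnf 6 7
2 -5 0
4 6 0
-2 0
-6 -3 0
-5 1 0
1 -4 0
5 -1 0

False

Suppose x4 = True.
From the singleton clause (¬x2), x2 = False.
From the singleton clause (¬x5), x5 = False.
From the singleton clause (x1), x1 = True.
But (¬x1) is also a unit clause — contradiction.
So every satisfying assignment has x4 = False.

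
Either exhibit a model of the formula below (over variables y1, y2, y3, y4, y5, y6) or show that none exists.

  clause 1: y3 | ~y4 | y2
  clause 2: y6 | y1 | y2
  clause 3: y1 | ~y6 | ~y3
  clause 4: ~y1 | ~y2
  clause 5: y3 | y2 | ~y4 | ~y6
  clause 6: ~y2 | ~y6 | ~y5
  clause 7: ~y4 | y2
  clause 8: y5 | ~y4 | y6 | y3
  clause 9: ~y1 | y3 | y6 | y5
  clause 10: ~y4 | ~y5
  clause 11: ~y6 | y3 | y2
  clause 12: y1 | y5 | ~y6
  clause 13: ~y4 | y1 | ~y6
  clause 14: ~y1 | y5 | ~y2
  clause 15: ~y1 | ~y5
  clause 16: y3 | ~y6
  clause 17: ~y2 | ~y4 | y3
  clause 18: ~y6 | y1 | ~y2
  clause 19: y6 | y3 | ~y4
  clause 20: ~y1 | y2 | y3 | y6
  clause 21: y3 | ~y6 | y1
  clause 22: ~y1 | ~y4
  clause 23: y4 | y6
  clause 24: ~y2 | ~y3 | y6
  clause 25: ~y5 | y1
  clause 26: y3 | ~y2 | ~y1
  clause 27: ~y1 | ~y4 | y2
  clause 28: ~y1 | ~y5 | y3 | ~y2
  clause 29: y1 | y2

Suppose y1 = 1.
The clause (~y2) is unit, so y2 = 0.
The clause (~y4) is unit, so y4 = 0.
The clause (~y5) is unit, so y5 = 0.
The clause (y6) is unit, so y6 = 1.
The clause (y3) is unit, so y3 = 1.
All clauses are satisfied.

y1=1; y2=0; y3=1; y4=0; y5=0; y6=1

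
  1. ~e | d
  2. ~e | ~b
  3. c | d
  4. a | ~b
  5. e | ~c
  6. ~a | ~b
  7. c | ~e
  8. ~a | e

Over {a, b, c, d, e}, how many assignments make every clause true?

There are 2^5 = 32 truth assignments over (a, b, c, d, e).
Split on e. With e = 1, the clauses containing e are satisfied and ~e drops from the rest; 2 of the 2^4 = 16 assignments to the other variables satisfy what remains.
With e = 0, by the same count on the reduced clause set, 1 assignment works.
(One model: a=F, b=F, c=F, d=T, e=F.)
Total: 2 + 1 = 3.

3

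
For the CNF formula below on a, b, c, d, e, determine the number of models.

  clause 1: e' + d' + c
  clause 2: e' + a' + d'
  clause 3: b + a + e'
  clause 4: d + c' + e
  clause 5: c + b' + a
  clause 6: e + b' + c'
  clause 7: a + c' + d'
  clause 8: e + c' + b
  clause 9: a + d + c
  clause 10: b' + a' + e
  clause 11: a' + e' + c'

There are 2^5 = 32 truth assignments over (a, b, c, d, e).
Split on e. With e = 1, the clauses containing e are satisfied and e' drops from the rest; 3 of the 2^4 = 16 assignments to the other variables satisfy what remains.
With e = 0, by the same count on the reduced clause set, 3 assignments work.
Total: 3 + 3 = 6.

6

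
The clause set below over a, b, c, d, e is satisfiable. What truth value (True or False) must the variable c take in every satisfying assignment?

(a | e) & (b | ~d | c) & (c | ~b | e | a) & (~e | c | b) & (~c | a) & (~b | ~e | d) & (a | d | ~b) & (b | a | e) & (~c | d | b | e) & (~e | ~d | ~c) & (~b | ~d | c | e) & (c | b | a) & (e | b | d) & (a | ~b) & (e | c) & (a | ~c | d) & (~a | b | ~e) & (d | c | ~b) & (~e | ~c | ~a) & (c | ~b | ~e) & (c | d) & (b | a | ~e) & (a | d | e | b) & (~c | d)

Suppose c = 0.
(e) alone gives e = 1.
(b) alone gives b = 1.
That conflicts with the unit clause (~b).
So every satisfying assignment has c = True.

True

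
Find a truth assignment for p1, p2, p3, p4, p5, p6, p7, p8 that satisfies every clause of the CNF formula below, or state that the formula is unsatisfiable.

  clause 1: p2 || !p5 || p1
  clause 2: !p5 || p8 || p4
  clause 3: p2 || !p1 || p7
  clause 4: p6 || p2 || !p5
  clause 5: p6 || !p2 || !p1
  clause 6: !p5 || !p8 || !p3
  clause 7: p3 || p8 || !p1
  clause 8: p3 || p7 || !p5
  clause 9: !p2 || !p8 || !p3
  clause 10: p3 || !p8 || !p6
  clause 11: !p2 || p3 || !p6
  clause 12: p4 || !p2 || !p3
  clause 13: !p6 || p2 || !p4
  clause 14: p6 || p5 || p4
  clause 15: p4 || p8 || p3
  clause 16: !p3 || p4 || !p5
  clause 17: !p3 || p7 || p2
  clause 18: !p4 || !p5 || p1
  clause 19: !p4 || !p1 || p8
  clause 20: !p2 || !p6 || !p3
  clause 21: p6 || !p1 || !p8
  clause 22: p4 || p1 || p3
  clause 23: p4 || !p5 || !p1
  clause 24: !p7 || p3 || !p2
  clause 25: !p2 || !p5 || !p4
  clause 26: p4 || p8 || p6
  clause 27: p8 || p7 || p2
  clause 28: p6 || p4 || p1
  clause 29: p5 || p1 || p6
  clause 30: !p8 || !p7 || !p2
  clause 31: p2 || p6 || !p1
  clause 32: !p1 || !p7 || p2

p1: false; p2: false; p3: true; p4: false; p5: false; p6: true; p7: true; p8: false

Suppose p2 = false.
Suppose p5 = false.
Suppose p1 = false.
From the singleton clause (p6), p6 = true.
From the singleton clause (!p4), p4 = false.
From the singleton clause (p3), p3 = true.
From the singleton clause (p7), p7 = true.
All clauses hold; p8 can take either value.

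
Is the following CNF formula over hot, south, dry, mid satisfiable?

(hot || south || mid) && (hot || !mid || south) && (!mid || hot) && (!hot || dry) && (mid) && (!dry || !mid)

No, unsatisfiable

The clause (mid) is unit, so mid = true.
The clause (hot) is unit, so hot = true.
The clause (dry) is unit, so dry = true.
Now (!dry) is unsatisfied and unit — conflict.
No assignment satisfies every clause.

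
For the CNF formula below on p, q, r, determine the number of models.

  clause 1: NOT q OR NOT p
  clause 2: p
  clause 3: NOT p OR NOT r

There are 2^3 = 8 truth assignments over (p, q, r).
Check each against the 3 clauses (columns in the order p, q, r):
  F F F  ✗ fails (p)
  F F T  ✗ fails (p)
  F T F  ✗ fails (p)
  F T T  ✗ fails (p)
  T F F  ✓ satisfies all
  T F T  ✗ fails (NOT p OR NOT r)
  T T F  ✗ fails (NOT q OR NOT p)
  T T T  ✗ fails (NOT q OR NOT p)
1 of the 8 rows is a model.

1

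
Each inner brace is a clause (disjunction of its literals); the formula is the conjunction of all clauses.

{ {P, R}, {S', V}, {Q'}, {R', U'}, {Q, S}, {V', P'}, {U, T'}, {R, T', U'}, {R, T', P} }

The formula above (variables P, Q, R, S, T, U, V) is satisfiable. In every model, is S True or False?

Suppose S = 0.
Unit clause (Q') forces Q = 0.
Now (Q) is unsatisfied and unit — conflict.
So every satisfying assignment has S = True.

True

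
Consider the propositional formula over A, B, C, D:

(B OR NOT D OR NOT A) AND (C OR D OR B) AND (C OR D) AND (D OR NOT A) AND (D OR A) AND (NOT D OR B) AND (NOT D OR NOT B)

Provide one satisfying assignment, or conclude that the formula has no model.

Branch on C: set C = true.
Branch on D: set D = true.
The clause (B) is unit, so B = true.
But (NOT B) is also a unit clause — contradiction.
Undo D and try D = false.
The clause (NOT A) is unit, so A = false.
But (A) is also a unit clause — contradiction.
Either choice for D ends in contradiction.
Undo C and try C = false.
The clause (D) is unit, so D = true.
The clause (B) is unit, so B = true.
But (NOT B) is also a unit clause — contradiction.
Either choice for C ends in contradiction.

UNSATISFIABLE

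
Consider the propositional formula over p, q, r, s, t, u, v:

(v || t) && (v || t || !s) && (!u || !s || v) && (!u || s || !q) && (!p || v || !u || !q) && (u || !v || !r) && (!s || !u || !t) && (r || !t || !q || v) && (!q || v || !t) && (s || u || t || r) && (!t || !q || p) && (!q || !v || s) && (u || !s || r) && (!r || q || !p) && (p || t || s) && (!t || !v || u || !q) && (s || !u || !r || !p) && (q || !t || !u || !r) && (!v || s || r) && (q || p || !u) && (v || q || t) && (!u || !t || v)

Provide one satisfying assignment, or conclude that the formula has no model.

Try v = true.
Try u = true.
Try s = true.
From the singleton clause (!t), t = false.
Try q = true.
All clauses hold; p, r can take either value.

p=false,  q=true,  r=false,  s=true,  t=false,  u=true,  v=true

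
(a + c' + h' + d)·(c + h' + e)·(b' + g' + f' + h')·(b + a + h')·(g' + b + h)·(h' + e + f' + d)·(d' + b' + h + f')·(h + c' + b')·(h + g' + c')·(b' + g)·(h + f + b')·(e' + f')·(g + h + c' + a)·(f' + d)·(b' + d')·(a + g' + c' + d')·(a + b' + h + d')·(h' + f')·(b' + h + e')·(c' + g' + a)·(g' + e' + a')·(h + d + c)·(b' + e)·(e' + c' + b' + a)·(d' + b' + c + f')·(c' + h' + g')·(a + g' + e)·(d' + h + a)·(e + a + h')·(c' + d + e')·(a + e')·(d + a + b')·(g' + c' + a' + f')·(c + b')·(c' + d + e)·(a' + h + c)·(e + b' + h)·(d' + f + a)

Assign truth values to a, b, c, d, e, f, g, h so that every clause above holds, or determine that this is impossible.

Try b = 0.
Try a = 1.
Try g = 0.
Try e = 1.
Unit clause (f') forces f = 0.
Try c = 1.
Unit clause (d) forces d = 1.
All clauses hold; h can take either value.

a: 1, b: 0, c: 1, d: 1, e: 1, f: 0, g: 0, h: 0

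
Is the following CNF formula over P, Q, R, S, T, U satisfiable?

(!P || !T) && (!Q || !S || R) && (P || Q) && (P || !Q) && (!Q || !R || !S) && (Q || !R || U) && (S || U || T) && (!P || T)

Unsatisfiable

Try P = false.
Unit clause (Q) forces Q = true.
That conflicts with the unit clause (!Q).
Backtrack on P: now try P = true.
Unit clause (!T) forces T = false.
That conflicts with the unit clause (T).
Either choice for P ends in contradiction.
No assignment satisfies every clause.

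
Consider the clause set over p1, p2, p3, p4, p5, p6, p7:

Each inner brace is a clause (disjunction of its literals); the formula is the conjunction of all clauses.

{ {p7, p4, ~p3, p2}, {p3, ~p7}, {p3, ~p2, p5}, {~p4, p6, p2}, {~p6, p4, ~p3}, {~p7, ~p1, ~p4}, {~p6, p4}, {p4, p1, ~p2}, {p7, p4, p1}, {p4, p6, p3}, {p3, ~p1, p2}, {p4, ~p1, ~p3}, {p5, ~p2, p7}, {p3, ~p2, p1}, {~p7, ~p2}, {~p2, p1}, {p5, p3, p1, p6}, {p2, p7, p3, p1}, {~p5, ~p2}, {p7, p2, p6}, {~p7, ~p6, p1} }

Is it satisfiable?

Try p3 = 1.
Try p6 = 1.
(p4) alone gives p4 = 1.
Try p7 = 0.
Try p5 = 1.
(~p2) alone gives p2 = 0.
Every clause is now satisfied; p1 is unconstrained.
A satisfying assignment: p1=1,  p2=0,  p3=1,  p4=1,  p5=1,  p6=1,  p7=0.

Yes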